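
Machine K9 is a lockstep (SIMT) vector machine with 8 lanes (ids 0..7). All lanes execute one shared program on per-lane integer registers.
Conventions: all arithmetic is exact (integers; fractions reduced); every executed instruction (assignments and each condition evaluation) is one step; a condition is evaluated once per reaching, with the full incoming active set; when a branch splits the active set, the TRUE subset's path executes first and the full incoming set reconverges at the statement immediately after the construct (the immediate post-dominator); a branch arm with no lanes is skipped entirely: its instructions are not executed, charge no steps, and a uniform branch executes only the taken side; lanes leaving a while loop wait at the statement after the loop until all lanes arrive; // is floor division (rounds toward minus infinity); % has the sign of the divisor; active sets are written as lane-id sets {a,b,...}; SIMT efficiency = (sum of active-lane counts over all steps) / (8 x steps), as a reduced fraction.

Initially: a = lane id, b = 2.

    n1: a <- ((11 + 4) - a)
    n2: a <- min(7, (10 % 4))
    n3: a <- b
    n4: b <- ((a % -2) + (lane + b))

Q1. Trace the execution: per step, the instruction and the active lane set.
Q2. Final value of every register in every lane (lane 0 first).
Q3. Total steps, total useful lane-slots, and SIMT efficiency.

step 0: a <- ((11 + 4) - a)          {0,1,2,3,4,5,6,7}
step 1: a <- min(7, (10 % 4))        {0,1,2,3,4,5,6,7}
step 2: a <- b                       {0,1,2,3,4,5,6,7}
step 3: b <- ((a % -2) + (lane + b)) {0,1,2,3,4,5,6,7}

Answer: 4 steps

a: 2,2,2,2,2,2,2,2
b: 2,3,4,5,6,7,8,9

steps = 4; useful = 32; efficiency = 32/32 = 1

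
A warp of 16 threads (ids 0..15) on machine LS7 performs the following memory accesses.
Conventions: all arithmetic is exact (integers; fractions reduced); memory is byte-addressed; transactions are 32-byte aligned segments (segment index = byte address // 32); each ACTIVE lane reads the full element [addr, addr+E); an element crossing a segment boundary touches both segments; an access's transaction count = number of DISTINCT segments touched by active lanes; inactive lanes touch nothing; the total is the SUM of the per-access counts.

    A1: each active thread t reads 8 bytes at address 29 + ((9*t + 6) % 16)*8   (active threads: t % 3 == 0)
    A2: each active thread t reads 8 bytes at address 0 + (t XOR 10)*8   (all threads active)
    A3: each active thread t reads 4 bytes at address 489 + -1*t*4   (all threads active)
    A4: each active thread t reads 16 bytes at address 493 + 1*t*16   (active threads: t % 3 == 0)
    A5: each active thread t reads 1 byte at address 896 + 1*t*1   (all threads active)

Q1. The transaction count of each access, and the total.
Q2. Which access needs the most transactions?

A1: 4 transactions
A2: 4 transactions
A3: 3 transactions
A4: 9 transactions
A5: 1 transaction

Answer: 4,4,3,9,1; total 21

Answer: A4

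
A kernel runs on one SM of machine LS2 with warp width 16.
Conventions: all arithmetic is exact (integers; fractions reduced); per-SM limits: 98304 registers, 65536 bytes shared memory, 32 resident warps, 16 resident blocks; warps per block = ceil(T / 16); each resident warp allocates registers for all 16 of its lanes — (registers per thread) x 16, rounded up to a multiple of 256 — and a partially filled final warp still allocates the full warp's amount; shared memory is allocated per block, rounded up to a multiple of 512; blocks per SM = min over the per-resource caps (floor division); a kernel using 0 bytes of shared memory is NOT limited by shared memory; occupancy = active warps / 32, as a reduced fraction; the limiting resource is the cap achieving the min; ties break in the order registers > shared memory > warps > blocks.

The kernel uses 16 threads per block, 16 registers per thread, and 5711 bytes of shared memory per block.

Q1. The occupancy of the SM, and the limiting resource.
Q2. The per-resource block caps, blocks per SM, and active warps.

Answer: occupancy 5/16, limited by shared memory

registers: 384 blocks
shared memory: 10 blocks
warps: 32 blocks
blocks: 16 blocks

Answer: 10 blocks, 10 active warps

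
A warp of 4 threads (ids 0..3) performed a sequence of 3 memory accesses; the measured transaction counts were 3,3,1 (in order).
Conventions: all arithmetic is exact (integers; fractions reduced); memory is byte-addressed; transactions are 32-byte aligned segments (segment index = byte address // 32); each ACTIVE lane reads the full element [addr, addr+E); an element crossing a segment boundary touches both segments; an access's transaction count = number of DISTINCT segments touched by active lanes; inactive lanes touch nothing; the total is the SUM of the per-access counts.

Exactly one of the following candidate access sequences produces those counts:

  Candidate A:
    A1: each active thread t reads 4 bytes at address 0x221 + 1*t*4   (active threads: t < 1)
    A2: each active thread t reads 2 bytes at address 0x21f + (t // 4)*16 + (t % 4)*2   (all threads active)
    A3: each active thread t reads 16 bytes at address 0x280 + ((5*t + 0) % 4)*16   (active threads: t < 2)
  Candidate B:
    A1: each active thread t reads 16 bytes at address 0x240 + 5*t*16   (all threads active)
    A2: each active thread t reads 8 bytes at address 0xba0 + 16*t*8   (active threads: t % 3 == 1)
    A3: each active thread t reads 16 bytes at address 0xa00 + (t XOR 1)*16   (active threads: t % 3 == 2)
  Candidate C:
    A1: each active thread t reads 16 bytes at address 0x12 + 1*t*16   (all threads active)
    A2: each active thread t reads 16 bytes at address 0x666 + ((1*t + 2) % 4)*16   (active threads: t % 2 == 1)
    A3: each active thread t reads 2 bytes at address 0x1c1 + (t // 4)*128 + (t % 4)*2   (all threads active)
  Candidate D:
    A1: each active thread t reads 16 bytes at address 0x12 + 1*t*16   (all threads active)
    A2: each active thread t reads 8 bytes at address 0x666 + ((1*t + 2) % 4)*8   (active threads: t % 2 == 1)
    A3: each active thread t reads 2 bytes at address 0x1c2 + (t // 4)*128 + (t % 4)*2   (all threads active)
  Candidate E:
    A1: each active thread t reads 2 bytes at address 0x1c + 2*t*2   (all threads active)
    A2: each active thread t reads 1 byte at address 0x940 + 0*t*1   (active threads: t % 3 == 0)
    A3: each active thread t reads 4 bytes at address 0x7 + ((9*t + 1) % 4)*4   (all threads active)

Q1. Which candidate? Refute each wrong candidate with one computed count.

A: A1 gives 1 transaction, not 3
B: A1 gives 4 transactions, not 3
D: A2 gives 2 transactions, not 3
E: A1 gives 2 transactions, not 3
C: all counts match (3,3,1)

Answer: C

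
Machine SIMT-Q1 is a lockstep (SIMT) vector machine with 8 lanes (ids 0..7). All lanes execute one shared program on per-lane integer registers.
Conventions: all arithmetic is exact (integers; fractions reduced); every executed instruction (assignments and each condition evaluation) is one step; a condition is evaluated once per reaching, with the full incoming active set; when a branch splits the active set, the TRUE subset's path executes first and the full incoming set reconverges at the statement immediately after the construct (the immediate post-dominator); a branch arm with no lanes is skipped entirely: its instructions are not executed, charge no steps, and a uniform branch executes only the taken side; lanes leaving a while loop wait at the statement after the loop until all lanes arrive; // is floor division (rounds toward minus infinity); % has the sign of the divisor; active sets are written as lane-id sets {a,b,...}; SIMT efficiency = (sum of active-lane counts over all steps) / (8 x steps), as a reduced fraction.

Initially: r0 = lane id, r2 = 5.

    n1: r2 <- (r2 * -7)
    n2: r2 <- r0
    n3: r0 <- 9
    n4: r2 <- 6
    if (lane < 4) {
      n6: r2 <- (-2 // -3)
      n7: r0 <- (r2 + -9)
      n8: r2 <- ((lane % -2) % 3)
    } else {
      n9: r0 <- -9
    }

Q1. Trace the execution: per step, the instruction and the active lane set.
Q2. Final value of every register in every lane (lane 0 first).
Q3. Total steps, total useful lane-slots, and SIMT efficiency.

step 0: r2 <- (r2 * -7)              {0,1,2,3,4,5,6,7}
step 1: r2 <- r0                     {0,1,2,3,4,5,6,7}
step 2: r0 <- 9                      {0,1,2,3,4,5,6,7}
step 3: r2 <- 6                      {0,1,2,3,4,5,6,7}
step 4: eval (lane < 4)              {0,1,2,3,4,5,6,7}
step 5: r2 <- (-2 // -3)             {0,1,2,3}
step 6: r0 <- (r2 + -9)              {0,1,2,3}
step 7: r2 <- ((lane % -2) % 3)      {0,1,2,3}
step 8: r0 <- -9                     {4,5,6,7}

Answer: 9 steps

r0: -9,-9,-9,-9,-9,-9,-9,-9
r2: 0,2,0,2,6,6,6,6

steps = 9; useful = 56; efficiency = 56/72 = 7/9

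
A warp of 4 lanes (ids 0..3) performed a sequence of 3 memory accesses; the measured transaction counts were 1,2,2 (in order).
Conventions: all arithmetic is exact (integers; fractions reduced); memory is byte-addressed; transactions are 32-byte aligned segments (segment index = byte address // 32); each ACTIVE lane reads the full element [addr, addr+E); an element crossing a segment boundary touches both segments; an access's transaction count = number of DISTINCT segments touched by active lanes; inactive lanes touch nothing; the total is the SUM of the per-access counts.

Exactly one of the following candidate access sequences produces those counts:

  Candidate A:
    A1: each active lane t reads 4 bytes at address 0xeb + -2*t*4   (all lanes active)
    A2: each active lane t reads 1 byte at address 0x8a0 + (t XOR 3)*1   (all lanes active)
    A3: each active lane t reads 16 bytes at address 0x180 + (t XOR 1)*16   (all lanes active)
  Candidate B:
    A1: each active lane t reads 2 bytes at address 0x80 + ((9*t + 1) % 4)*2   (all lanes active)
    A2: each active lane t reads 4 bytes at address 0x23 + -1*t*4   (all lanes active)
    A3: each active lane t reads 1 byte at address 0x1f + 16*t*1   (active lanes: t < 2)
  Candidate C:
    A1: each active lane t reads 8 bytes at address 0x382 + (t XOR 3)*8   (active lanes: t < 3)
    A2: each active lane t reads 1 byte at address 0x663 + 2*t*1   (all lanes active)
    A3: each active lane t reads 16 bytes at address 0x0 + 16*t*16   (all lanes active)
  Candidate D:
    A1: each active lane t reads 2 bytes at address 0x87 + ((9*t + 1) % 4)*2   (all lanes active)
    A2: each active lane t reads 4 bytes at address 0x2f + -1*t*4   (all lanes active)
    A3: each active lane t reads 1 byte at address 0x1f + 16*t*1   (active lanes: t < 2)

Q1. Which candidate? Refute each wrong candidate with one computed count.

A: A1 gives 2 transactions, not 1
C: A1 gives 2 transactions, not 1
D: A2 gives 1 transaction, not 2
B: all counts match (1,2,2)

Answer: B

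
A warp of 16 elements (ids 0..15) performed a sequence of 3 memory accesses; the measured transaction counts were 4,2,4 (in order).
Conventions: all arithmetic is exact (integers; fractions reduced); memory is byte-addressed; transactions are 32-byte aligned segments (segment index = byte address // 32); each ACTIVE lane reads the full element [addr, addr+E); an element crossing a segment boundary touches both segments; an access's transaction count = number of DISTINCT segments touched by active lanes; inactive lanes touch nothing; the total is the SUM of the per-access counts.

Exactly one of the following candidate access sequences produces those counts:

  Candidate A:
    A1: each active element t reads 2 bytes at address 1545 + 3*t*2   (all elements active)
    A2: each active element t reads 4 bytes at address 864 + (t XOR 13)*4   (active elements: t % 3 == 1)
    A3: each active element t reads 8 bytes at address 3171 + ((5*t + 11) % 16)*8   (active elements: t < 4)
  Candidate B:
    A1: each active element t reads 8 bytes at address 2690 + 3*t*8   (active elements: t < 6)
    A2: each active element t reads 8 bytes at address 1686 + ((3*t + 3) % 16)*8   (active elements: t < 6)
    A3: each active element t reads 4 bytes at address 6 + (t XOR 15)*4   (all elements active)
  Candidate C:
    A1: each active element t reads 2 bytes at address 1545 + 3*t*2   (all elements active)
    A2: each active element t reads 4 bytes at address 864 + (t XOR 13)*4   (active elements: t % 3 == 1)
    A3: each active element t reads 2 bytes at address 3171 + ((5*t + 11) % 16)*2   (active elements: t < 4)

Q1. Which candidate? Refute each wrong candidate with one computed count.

B: A1 gives 5 transactions, not 4
C: A3 gives 1 transaction, not 4
A: all counts match (4,2,4)

Answer: A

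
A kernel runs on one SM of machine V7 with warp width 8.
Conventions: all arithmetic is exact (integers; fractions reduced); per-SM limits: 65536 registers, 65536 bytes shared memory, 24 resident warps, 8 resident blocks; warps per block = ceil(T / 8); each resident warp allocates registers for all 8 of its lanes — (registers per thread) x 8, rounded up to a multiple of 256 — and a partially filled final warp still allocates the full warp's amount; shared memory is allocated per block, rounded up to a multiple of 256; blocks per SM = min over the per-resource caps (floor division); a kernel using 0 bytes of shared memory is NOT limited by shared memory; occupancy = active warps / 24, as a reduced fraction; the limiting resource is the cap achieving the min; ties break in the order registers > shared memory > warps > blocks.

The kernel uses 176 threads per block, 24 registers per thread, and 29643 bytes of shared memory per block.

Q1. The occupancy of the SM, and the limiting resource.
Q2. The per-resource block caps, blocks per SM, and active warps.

Answer: occupancy 11/12, limited by warps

registers: 11 blocks
shared memory: 2 blocks
warps: 1 block
blocks: 8 blocks

Answer: 1 block, 22 active warps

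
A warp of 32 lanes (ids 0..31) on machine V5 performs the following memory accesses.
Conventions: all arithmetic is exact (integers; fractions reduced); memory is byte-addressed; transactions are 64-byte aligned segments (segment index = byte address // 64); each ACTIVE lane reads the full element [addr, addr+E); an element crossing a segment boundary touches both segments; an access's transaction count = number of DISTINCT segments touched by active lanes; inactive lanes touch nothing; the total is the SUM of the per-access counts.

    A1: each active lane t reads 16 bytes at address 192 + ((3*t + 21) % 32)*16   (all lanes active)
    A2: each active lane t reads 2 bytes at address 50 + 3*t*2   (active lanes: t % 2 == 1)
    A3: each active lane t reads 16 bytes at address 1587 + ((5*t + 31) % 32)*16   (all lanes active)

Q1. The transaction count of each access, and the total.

A1: 8 transactions
A2: 4 transactions
A3: 9 transactions

Answer: 8,4,9; total 21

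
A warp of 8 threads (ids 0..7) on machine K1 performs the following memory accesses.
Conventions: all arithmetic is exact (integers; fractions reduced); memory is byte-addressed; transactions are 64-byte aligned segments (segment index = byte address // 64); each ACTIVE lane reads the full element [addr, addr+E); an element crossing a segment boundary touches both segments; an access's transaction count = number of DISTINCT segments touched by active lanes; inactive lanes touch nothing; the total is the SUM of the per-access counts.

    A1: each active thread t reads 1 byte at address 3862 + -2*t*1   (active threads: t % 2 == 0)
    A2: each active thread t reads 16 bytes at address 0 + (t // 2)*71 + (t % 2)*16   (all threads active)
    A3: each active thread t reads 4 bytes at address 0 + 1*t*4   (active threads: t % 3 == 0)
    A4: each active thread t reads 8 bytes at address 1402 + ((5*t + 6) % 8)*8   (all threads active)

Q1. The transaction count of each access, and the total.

A1: 1 transaction
A2: 4 transactions
A3: 1 transaction
A4: 2 transactions

Answer: 1,4,1,2; total 8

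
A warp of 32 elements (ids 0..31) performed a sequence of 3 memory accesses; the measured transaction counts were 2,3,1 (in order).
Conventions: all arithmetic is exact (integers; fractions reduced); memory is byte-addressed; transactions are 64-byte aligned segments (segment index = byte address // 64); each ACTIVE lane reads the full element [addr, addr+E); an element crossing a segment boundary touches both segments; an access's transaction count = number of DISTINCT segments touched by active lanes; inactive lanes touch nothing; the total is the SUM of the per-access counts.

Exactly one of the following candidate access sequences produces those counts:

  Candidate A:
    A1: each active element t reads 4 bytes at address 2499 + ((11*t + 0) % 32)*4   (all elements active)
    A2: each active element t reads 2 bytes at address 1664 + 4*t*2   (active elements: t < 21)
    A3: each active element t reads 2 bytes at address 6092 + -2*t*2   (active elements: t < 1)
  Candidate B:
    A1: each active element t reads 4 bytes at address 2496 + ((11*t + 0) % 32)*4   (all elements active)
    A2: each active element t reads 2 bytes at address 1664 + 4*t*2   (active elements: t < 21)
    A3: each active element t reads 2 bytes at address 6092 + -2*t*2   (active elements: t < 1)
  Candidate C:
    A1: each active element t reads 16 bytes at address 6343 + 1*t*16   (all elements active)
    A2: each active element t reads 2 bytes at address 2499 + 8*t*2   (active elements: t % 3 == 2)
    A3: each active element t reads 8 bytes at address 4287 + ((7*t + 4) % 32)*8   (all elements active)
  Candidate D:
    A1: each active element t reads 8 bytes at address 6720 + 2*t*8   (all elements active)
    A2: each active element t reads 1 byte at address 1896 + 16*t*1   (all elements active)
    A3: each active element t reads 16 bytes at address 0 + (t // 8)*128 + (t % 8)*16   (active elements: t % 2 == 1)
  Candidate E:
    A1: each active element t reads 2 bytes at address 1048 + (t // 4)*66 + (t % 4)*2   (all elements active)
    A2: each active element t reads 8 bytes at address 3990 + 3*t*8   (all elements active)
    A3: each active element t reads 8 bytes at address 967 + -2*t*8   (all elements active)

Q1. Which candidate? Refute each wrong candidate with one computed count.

A: A1 gives 3 transactions, not 2
C: A1 gives 9 transactions, not 2
D: A1 gives 8 transactions, not 2
E: A1 gives 8 transactions, not 2
B: all counts match (2,3,1)

Answer: B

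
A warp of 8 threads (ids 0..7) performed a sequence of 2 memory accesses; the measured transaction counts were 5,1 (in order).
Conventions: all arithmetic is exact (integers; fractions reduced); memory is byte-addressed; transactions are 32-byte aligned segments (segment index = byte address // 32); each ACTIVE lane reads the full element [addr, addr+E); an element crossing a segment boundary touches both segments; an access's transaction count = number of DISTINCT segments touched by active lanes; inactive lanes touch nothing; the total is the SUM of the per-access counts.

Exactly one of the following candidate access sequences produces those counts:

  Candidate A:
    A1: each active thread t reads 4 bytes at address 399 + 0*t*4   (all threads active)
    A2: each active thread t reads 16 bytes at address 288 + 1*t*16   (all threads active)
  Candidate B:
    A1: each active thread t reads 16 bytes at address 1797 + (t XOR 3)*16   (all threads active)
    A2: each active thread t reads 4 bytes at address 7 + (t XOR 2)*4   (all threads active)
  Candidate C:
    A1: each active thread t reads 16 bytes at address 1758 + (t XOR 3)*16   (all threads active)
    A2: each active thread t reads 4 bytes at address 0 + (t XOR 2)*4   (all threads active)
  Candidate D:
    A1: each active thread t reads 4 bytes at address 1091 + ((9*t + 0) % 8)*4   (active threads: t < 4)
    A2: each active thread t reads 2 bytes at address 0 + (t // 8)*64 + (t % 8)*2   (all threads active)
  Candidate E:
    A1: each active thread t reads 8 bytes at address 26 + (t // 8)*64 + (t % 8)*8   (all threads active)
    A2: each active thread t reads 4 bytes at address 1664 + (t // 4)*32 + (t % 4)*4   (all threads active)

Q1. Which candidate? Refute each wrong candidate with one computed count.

A: A1 gives 1 transaction, not 5
B: A2 gives 2 transactions, not 1
D: A1 gives 1 transaction, not 5
E: A1 gives 3 transactions, not 5
C: all counts match (5,1)

Answer: C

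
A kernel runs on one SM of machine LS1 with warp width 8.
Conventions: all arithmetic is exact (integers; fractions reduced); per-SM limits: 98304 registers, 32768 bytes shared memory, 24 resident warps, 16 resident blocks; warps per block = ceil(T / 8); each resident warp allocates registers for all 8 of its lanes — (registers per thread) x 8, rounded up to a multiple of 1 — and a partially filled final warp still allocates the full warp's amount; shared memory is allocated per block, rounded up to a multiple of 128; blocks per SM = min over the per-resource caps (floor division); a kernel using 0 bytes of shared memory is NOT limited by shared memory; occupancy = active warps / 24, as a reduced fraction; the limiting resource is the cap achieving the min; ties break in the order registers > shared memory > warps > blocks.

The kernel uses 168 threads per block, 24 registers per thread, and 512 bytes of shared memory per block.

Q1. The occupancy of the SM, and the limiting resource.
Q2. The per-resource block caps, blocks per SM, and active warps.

Answer: occupancy 7/8, limited by warps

registers: 24 blocks
shared memory: 64 blocks
warps: 1 block
blocks: 16 blocks

Answer: 1 block, 21 active warps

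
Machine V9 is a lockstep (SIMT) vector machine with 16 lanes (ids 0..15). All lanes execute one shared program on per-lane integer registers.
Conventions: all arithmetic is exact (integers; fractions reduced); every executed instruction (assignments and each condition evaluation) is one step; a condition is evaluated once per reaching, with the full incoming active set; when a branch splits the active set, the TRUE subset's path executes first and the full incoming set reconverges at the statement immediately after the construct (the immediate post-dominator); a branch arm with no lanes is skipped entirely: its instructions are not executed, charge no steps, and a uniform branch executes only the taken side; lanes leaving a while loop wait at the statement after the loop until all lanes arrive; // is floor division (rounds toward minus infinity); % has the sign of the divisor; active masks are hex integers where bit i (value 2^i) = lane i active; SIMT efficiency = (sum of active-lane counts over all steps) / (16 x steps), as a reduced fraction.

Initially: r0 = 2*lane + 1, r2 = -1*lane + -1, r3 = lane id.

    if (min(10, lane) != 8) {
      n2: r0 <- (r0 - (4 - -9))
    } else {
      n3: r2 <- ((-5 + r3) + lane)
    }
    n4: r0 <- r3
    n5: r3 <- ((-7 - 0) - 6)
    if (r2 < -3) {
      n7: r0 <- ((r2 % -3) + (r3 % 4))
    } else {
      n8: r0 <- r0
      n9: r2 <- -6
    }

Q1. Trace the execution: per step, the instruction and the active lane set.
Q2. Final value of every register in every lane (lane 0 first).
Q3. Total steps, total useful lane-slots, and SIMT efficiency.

step 0: eval (min(10, lane) != 8)    0xffff
step 1: r0 <- (r0 - (4 - -9))        0xfeff
step 2: r2 <- ((-5 + r3) + lane)     0x0100
step 3: r0 <- r3                     0xffff
step 4: r3 <- ((-7 - 0) - 6)         0xffff
step 5: eval (r2 < -3)               0xffff
step 6: r0 <- ((r2 % -3) + (r3 % 4)) 0xfef8
step 7: r0 <- r0                     0x0107
step 8: r2 <- -6                     0x0107

Answer: 9 steps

r0: 0,1,2,2,1,3,2,1,8,2,1,3,2,1,3,2
r2: -6,-6,-6,-4,-5,-6,-7,-8,-6,-10,-11,-12,-13,-14,-15,-16
r3: -13,-13,-13,-13,-13,-13,-13,-13,-13,-13,-13,-13,-13,-13,-13,-13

steps = 9; useful = 100; efficiency = 100/144 = 25/36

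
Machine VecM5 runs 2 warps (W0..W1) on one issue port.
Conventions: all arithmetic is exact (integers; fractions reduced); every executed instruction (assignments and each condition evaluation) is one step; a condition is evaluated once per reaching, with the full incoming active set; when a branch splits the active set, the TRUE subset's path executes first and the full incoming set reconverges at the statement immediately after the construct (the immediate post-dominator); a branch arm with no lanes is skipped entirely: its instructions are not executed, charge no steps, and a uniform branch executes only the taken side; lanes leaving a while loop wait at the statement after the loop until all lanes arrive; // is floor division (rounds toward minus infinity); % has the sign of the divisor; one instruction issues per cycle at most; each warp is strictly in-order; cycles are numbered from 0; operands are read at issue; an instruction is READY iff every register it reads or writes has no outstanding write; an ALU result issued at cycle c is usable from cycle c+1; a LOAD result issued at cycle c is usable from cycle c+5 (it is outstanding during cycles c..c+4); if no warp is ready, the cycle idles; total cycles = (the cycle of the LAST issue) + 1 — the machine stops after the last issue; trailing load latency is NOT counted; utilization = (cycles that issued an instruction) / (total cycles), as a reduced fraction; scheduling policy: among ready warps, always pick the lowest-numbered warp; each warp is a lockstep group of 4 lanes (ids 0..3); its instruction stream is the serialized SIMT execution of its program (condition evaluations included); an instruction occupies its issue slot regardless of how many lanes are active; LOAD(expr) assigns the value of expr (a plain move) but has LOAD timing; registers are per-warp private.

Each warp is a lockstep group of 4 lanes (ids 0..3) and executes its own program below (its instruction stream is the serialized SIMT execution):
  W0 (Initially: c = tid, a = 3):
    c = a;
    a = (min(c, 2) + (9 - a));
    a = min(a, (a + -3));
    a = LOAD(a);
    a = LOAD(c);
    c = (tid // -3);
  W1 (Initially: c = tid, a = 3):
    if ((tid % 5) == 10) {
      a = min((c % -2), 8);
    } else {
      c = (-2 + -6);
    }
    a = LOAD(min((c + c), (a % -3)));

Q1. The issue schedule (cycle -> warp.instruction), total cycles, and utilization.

cycle 0: W0.I0
cycle 1: W0.I1
cycle 2: W0.I2
cycle 3: W0.I3
cycle 4: W1.I0
cycle 5: W1.I1
cycle 6: W1.I2
cycle 7: idle
cycle 8: W0.I4
cycle 9: W0.I5

Answer: 10 cycles, utilization 9/10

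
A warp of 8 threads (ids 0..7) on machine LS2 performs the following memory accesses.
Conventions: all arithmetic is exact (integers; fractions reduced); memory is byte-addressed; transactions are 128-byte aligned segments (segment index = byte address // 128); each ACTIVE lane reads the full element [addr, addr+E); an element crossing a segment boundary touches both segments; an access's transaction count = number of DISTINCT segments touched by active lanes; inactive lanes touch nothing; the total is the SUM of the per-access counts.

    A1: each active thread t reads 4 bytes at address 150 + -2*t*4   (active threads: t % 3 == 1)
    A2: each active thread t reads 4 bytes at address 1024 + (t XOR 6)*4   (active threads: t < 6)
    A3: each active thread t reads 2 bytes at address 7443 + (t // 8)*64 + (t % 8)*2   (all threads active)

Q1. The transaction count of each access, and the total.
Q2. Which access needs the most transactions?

A1: 2 transactions
A2: 1 transaction
A3: 1 transaction

Answer: 2,1,1; total 4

Answer: A1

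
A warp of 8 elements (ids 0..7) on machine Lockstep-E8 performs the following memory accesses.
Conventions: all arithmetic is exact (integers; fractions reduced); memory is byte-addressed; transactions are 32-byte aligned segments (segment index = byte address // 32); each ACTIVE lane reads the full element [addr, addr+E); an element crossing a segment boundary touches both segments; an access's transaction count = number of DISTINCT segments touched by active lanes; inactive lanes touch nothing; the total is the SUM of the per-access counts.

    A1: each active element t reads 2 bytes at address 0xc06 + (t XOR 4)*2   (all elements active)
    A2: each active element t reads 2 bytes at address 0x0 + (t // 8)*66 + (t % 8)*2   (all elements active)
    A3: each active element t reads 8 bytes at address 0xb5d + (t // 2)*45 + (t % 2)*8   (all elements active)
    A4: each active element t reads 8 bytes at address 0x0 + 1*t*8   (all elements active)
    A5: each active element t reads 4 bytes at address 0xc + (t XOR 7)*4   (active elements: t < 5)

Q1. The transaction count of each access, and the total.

A1: 1 transaction
A2: 1 transaction
A3: 6 transactions
A4: 2 transactions
A5: 2 transactions

Answer: 1,1,6,2,2; total 12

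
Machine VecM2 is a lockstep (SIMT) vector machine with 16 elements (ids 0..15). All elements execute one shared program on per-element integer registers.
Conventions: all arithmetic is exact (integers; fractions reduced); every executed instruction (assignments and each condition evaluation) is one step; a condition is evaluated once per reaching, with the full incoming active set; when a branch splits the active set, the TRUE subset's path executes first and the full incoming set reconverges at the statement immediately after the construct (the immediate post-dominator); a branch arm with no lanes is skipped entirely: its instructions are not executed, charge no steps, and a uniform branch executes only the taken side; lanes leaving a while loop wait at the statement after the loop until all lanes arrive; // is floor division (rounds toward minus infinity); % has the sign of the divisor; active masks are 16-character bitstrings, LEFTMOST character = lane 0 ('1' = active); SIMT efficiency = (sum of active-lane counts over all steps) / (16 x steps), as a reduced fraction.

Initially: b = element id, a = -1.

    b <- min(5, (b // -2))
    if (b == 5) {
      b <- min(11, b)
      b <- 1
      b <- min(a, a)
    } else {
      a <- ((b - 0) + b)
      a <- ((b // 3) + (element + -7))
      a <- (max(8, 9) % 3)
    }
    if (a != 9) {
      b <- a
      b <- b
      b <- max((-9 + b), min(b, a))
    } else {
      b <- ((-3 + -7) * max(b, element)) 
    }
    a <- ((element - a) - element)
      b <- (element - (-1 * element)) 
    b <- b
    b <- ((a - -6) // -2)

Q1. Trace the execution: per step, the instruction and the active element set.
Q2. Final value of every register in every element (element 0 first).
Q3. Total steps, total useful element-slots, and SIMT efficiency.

step 0: b <- min(5, (b // -2))       1111111111111111
step 1: eval (b == 5)                1111111111111111
step 2: a <- ((b - 0) + b)           1111111111111111
step 3: a <- ((b // 3) + (element + -7)) 1111111111111111
step 4: a <- (max(8, 9) % 3)         1111111111111111
step 5: eval (a != 9)                1111111111111111
step 6: b <- a                       1111111111111111
step 7: b <- b                       1111111111111111
step 8: b <- max((-9 + b), min(b, a)) 1111111111111111
step 9: a <- ((element - a) - element) 1111111111111111
step 10: b <- (element - (-1 * element)) 1111111111111111
step 11: b <- b                       1111111111111111
step 12: b <- ((a - -6) // -2)        1111111111111111

Answer: 13 steps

b: -3,-3,-3,-3,-3,-3,-3,-3,-3,-3,-3,-3,-3,-3,-3,-3
a: 0,0,0,0,0,0,0,0,0,0,0,0,0,0,0,0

steps = 13; useful = 208; efficiency = 208/208 = 1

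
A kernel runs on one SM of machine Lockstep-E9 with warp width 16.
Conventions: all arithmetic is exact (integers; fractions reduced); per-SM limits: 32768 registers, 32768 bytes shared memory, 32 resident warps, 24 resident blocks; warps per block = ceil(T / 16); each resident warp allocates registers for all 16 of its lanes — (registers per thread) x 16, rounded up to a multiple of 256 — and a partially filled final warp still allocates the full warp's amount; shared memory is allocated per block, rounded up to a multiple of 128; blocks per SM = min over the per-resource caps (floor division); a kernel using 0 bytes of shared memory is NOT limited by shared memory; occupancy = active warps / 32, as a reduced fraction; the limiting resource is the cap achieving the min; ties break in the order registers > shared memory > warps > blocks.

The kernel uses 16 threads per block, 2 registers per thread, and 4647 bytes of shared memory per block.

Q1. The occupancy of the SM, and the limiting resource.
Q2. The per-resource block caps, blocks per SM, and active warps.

Answer: occupancy 3/16, limited by shared memory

registers: 128 blocks
shared memory: 6 blocks
warps: 32 blocks
blocks: 24 blocks

Answer: 6 blocks, 6 active warps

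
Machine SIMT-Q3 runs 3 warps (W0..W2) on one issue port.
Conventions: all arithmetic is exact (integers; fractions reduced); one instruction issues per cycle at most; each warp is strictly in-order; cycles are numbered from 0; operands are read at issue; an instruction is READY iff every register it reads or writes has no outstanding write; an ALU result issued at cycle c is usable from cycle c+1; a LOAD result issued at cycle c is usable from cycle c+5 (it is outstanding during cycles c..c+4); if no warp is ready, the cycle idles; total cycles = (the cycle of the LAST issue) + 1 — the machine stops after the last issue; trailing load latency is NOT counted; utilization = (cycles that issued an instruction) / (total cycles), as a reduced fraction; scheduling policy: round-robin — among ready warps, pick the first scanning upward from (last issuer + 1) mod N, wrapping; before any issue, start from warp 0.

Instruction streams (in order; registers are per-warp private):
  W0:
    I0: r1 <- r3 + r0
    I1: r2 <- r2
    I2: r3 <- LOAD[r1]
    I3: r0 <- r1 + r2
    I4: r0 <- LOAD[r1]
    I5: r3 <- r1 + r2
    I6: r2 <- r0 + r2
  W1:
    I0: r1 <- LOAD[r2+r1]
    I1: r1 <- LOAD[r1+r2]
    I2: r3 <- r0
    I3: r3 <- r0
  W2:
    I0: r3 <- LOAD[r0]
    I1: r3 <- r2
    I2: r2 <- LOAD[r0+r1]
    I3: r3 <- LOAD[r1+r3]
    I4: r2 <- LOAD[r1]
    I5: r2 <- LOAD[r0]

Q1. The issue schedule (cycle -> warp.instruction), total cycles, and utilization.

cycle 0: W0.I0
cycle 1: W1.I0
cycle 2: W2.I0
cycle 3: W0.I1
cycle 4: W0.I2
cycle 5: W0.I3
cycle 6: W1.I1
cycle 7: W2.I1
cycle 8: W0.I4
cycle 9: W1.I2
cycle 10: W2.I2
cycle 11: W0.I5
cycle 12: W1.I3
cycle 13: W2.I3
cycle 14: W0.I6
cycle 15: W2.I4
cycle 16: idle
cycle 17: idle
cycle 18: idle
cycle 19: idle
cycle 20: W2.I5

Answer: 21 cycles, utilization 17/21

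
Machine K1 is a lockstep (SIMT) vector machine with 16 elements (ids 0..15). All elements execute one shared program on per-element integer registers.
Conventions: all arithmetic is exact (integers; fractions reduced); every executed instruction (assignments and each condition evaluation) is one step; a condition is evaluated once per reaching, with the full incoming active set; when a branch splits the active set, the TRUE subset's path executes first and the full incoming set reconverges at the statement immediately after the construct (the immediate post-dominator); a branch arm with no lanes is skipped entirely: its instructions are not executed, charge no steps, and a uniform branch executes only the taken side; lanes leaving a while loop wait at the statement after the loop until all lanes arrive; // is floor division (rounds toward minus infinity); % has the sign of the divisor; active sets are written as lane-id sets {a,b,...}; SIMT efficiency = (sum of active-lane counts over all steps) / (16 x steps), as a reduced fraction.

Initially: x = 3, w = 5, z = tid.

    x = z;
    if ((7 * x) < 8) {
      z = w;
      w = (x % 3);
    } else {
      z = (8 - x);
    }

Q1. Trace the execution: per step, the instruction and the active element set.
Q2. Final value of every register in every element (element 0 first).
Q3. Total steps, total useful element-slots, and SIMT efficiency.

step 0: x <- z                       {0,1,2,3,4,5,6,7,8,9,10,11,12,13,14,15}
step 1: eval ((7 * x) < 8)           {0,1,2,3,4,5,6,7,8,9,10,11,12,13,14,15}
step 2: z <- w                       {0,1}
step 3: w <- (x % 3)                 {0,1}
step 4: z <- (8 - x)                 {2,3,4,5,6,7,8,9,10,11,12,13,14,15}

Answer: 5 steps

x: 0,1,2,3,4,5,6,7,8,9,10,11,12,13,14,15
w: 0,1,5,5,5,5,5,5,5,5,5,5,5,5,5,5
z: 5,5,6,5,4,3,2,1,0,-1,-2,-3,-4,-5,-6,-7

steps = 5; useful = 50; efficiency = 50/80 = 5/8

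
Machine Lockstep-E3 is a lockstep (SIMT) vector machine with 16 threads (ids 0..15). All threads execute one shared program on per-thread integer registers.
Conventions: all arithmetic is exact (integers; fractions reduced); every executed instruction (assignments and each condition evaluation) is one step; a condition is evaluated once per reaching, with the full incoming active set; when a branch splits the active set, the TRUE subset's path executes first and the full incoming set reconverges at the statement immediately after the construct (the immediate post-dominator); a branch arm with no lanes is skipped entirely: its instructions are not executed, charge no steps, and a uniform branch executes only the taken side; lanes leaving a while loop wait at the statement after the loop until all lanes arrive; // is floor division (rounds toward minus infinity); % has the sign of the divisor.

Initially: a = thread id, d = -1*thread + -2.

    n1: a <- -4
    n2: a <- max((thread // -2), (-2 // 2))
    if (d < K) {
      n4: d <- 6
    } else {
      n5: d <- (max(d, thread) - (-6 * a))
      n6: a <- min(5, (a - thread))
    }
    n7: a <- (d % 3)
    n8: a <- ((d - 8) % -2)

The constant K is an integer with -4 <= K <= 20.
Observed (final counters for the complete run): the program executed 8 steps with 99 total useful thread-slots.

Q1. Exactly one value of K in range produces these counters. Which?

Answer: K = -4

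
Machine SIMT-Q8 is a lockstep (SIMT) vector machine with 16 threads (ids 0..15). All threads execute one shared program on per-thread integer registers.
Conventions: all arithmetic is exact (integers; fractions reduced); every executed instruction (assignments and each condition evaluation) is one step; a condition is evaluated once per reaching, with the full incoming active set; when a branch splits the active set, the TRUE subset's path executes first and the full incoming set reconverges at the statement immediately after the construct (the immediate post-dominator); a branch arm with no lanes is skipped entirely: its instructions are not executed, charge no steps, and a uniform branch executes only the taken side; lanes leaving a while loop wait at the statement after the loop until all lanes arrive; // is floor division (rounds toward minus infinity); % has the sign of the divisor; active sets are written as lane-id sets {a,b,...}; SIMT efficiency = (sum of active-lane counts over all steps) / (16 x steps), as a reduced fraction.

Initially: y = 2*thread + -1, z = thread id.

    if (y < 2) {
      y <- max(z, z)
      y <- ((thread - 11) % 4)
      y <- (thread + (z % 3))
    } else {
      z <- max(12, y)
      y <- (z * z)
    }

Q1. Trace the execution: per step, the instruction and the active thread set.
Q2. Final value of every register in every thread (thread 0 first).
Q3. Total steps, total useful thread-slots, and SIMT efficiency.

step 0: eval (y < 2)                 {0,1,2,3,4,5,6,7,8,9,10,11,12,13,14,15}
step 1: y <- max(z, z)               {0,1}
step 2: y <- ((thread - 11) % 4)     {0,1}
step 3: y <- (thread + (z % 3))      {0,1}
step 4: z <- max(12, y)              {2,3,4,5,6,7,8,9,10,11,12,13,14,15}
step 5: y <- (z * z)                 {2,3,4,5,6,7,8,9,10,11,12,13,14,15}

Answer: 6 steps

y: 0,2,144,144,144,144,144,169,225,289,361,441,529,625,729,841
z: 0,1,12,12,12,12,12,13,15,17,19,21,23,25,27,29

steps = 6; useful = 50; efficiency = 50/96 = 25/48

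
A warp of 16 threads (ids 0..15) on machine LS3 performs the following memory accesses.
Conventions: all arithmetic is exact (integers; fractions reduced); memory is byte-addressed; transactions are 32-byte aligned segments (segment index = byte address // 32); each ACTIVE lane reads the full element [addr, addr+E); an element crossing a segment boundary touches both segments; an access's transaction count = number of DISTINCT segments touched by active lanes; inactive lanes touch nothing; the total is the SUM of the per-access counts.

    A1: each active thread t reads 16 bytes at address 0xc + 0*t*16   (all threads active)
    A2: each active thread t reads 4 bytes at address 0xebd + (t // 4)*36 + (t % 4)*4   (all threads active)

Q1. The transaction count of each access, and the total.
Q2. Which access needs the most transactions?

A1: 1 transaction
A2: 5 transactions

Answer: 1,5; total 6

Answer: A2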